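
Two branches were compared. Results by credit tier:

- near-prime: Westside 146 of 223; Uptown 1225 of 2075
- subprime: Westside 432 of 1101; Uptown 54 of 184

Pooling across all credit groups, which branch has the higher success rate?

Uptown

Near-prime: Westside 146/223 = 65.5%, Uptown 1225/2075 = 59.0% → Westside
Subprime: Westside 432/1101 = 39.2%, Uptown 54/184 = 29.3% → Westside
Overall: Westside 578/1324 = 43.7%, Uptown 1279/2259 = 56.6% → Uptown
(Westside wins every credit group but Uptown wins overall — Westside's applications skew toward the low-rate subprime group.)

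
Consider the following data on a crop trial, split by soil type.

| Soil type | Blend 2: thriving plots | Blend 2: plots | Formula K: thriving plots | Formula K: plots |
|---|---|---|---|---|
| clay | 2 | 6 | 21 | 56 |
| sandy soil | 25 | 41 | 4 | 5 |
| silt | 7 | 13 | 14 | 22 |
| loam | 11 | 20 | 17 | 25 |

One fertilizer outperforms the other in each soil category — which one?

Formula K

Clay: Blend 2 2/6 = 33.3%, Formula K 21/56 = 37.5% → Formula K
Sandy soil: Blend 2 25/41 = 61.0%, Formula K 4/5 = 80.0% → Formula K
Silt: Blend 2 7/13 = 53.8%, Formula K 14/22 = 63.6% → Formula K
Loam: Blend 2 11/20 = 55.0%, Formula K 17/25 = 68.0% → Formula K
Formula K has the higher rate in all 4 groups.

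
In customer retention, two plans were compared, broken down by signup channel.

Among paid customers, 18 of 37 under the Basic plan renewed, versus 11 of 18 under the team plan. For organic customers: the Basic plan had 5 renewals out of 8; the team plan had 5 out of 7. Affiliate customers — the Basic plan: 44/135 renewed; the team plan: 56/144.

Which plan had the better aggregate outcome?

the team plan

Paid: the Basic plan 18/37 = 48.6%, the team plan 11/18 = 61.1% → the team plan
Organic: the Basic plan 5/8 = 62.5%, the team plan 5/7 = 71.4% → the team plan
Affiliate: the Basic plan 44/135 = 32.6%, the team plan 56/144 = 38.9% → the team plan
Overall: the Basic plan 67/180 = 37.2%, the team plan 72/169 = 42.6% → the team plan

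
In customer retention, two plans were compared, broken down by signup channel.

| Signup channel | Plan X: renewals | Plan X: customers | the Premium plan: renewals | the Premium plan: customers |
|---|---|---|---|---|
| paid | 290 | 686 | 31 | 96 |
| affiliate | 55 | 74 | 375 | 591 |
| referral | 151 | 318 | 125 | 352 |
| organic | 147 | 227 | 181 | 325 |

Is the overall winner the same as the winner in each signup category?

Paid: Plan X 290/686 = 42.3%, the Premium plan 31/96 = 32.3% → Plan X
Affiliate: Plan X 55/74 = 74.3%, the Premium plan 375/591 = 63.5% → Plan X
Referral: Plan X 151/318 = 47.5%, the Premium plan 125/352 = 35.5% → Plan X
Organic: Plan X 147/227 = 64.8%, the Premium plan 181/325 = 55.7% → Plan X
Overall: Plan X 643/1305 = 49.3%, the Premium plan 712/1364 = 52.2% → the Premium plan
Plan X wins each signup group but the Premium plan wins overall — the comparison reverses. Plan X's customers skew toward paid, which has a lower base rate.

No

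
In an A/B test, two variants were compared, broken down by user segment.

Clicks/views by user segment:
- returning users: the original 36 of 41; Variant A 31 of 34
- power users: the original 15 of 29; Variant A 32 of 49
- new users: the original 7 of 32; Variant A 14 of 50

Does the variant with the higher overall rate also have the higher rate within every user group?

Yes

Returning users: the original 36/41 = 87.8%, Variant A 31/34 = 91.2% → Variant A
Power users: the original 15/29 = 51.7%, Variant A 32/49 = 65.3% → Variant A
New users: the original 7/32 = 21.9%, Variant A 14/50 = 28.0% → Variant A
Overall: the original 58/102 = 56.9%, Variant A 77/133 = 57.9% → Variant A
Variant A wins overall and in every user group — no reversal.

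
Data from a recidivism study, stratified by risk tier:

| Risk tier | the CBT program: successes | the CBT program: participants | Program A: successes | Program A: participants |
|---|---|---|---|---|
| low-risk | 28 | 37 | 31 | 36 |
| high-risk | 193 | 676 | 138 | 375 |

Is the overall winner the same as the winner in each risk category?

Low-risk: the CBT program 28/37 = 75.7%, Program A 31/36 = 86.1% → Program A
High-risk: the CBT program 193/676 = 28.6%, Program A 138/375 = 36.8% → Program A
Overall: the CBT program 221/713 = 31.0%, Program A 169/411 = 41.1% → Program A
Program A wins overall and in every risk group — no reversal.

Yes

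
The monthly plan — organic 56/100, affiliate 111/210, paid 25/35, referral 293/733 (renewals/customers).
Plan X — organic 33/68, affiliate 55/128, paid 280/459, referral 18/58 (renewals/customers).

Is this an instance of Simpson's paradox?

Yes

Organic: the monthly plan 56/100 = 56.0%, Plan X 33/68 = 48.5% → the monthly plan
Affiliate: the monthly plan 111/210 = 52.9%, Plan X 55/128 = 43.0% → the monthly plan
Paid: the monthly plan 25/35 = 71.4%, Plan X 280/459 = 61.0% → the monthly plan
Referral: the monthly plan 293/733 = 40.0%, Plan X 18/58 = 31.0% → the monthly plan
Overall: the monthly plan 485/1078 = 45.0%, Plan X 386/713 = 54.1% → Plan X
The monthly plan wins each signup group but Plan X wins overall — the comparison reverses. The monthly plan's customers skew toward referral, which has a lower base rate.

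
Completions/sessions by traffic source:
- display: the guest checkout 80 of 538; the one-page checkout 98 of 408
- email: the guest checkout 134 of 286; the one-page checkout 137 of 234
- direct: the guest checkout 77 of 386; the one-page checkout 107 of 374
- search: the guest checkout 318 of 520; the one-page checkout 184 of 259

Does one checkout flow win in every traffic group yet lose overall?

Display: the guest checkout 80/538 = 14.9%, the one-page checkout 98/408 = 24.0% → the one-page checkout
Email: the guest checkout 134/286 = 46.9%, the one-page checkout 137/234 = 58.5% → the one-page checkout
Direct: the guest checkout 77/386 = 19.9%, the one-page checkout 107/374 = 28.6% → the one-page checkout
Search: the guest checkout 318/520 = 61.2%, the one-page checkout 184/259 = 71.0% → the one-page checkout
Overall: the guest checkout 609/1730 = 35.2%, the one-page checkout 526/1275 = 41.3% → the one-page checkout
The one-page checkout wins overall and in every traffic group — no reversal.

No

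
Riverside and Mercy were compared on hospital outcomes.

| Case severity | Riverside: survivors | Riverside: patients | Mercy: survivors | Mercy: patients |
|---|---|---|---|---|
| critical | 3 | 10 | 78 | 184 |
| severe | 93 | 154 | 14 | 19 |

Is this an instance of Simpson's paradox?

Critical: Riverside 3/10 = 30.0%, Mercy 78/184 = 42.4% → Mercy
Severe: Riverside 93/154 = 60.4%, Mercy 14/19 = 73.7% → Mercy
Overall: Riverside 96/164 = 58.5%, Mercy 92/203 = 45.3% → Riverside
Mercy wins each case group but Riverside wins overall — the comparison reverses. Mercy's patients skew toward critical, which has a lower base rate.

Yes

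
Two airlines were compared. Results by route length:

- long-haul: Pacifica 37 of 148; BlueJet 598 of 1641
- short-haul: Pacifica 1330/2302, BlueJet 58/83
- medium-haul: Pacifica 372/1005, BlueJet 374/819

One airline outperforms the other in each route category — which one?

Long-haul: Pacifica 37/148 = 25.0%, BlueJet 598/1641 = 36.4% → BlueJet
Short-haul: Pacifica 1330/2302 = 57.8%, BlueJet 58/83 = 69.9% → BlueJet
Medium-haul: Pacifica 372/1005 = 37.0%, BlueJet 374/819 = 45.7% → BlueJet
BlueJet has the higher rate in all 3 groups.

BlueJet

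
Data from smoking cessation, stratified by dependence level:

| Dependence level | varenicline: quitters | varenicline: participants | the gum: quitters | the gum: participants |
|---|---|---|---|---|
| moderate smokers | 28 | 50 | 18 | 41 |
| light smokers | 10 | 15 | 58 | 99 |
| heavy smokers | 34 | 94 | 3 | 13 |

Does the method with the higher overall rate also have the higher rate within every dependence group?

No

Moderate smokers: varenicline 28/50 = 56.0%, the gum 18/41 = 43.9% → varenicline
Light smokers: varenicline 10/15 = 66.7%, the gum 58/99 = 58.6% → varenicline
Heavy smokers: varenicline 34/94 = 36.2%, the gum 3/13 = 23.1% → varenicline
Overall: varenicline 72/159 = 45.3%, the gum 79/153 = 51.6% → the gum
Varenicline wins each dependence group but the gum wins overall — the comparison reverses. Varenicline's participants skew toward heavy smokers, which has a lower base rate.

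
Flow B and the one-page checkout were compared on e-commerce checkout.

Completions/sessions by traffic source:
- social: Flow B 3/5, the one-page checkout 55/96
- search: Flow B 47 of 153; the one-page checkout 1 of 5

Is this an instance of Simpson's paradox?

Yes

Social: Flow B 3/5 = 60.0%, the one-page checkout 55/96 = 57.3% → Flow B
Search: Flow B 47/153 = 30.7%, the one-page checkout 1/5 = 20.0% → Flow B
Overall: Flow B 50/158 = 31.6%, the one-page checkout 56/101 = 55.4% → the one-page checkout
Flow B wins each traffic group but the one-page checkout wins overall — the comparison reverses. Flow B's sessions skew toward search, which has a lower base rate.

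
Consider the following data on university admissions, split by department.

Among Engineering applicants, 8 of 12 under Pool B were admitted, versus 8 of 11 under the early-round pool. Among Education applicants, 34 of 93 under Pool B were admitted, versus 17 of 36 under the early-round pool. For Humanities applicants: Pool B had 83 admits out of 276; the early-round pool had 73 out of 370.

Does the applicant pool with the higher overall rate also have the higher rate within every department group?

Engineering: Pool B 8/12 = 66.7%, the early-round pool 8/11 = 72.7% → the early-round pool
Education: Pool B 34/93 = 36.6%, the early-round pool 17/36 = 47.2% → the early-round pool
Humanities: Pool B 83/276 = 30.1%, the early-round pool 73/370 = 19.7% → Pool B
Overall: Pool B 125/381 = 32.8%, the early-round pool 98/417 = 23.5% → Pool B
Neither sweeps: Pool B wins 1 of 3 groups, the early-round pool wins 2. Pool B wins overall but not every group — no Simpson reversal.

No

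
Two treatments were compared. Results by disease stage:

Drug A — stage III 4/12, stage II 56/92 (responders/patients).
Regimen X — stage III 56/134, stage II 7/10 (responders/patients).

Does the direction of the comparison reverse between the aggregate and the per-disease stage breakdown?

Stage III: Drug A 4/12 = 33.3%, Regimen X 56/134 = 41.8% → Regimen X
Stage II: Drug A 56/92 = 60.9%, Regimen X 7/10 = 70.0% → Regimen X
Overall: Drug A 60/104 = 57.7%, Regimen X 63/144 = 43.8% → Drug A
Regimen X wins each disease group but Drug A wins overall — the comparison reverses. Regimen X's patients skew toward stage III, which has a lower base rate.

Yes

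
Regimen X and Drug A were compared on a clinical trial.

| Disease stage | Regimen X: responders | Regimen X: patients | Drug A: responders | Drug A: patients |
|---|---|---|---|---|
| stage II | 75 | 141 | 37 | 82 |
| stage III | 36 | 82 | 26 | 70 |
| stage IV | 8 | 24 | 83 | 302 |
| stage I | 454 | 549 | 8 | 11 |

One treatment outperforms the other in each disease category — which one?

Regimen X

Stage II: Regimen X 75/141 = 53.2%, Drug A 37/82 = 45.1% → Regimen X
Stage III: Regimen X 36/82 = 43.9%, Drug A 26/70 = 37.1% → Regimen X
Stage IV: Regimen X 8/24 = 33.3%, Drug A 83/302 = 27.5% → Regimen X
Stage I: Regimen X 454/549 = 82.7%, Drug A 8/11 = 72.7% → Regimen X
Regimen X has the higher rate in all 4 groups.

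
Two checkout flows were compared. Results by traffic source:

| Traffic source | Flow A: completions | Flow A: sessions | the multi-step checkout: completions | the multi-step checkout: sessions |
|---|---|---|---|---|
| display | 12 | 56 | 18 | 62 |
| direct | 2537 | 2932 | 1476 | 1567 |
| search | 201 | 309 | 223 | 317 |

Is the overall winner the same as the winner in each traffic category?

Yes

Display: Flow A 12/56 = 21.4%, the multi-step checkout 18/62 = 29.0% → the multi-step checkout
Direct: Flow A 2537/2932 = 86.5%, the multi-step checkout 1476/1567 = 94.2% → the multi-step checkout
Search: Flow A 201/309 = 65.0%, the multi-step checkout 223/317 = 70.3% → the multi-step checkout
Overall: Flow A 2750/3297 = 83.4%, the multi-step checkout 1717/1946 = 88.2% → the multi-step checkout
The multi-step checkout wins overall and in every traffic group — no reversal.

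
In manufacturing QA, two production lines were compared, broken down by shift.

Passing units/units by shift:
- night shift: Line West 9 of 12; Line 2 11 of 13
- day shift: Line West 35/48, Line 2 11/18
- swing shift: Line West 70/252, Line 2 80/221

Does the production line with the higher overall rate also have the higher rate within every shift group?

No

Night shift: Line West 9/12 = 75.0%, Line 2 11/13 = 84.6% → Line 2
Day shift: Line West 35/48 = 72.9%, Line 2 11/18 = 61.1% → Line West
Swing shift: Line West 70/252 = 27.8%, Line 2 80/221 = 36.2% → Line 2
Overall: Line West 114/312 = 36.5%, Line 2 102/252 = 40.5% → Line 2
Neither sweeps: Line West wins 1 of 3 groups, Line 2 wins 2. Line 2 wins overall but not every group — no Simpson reversal.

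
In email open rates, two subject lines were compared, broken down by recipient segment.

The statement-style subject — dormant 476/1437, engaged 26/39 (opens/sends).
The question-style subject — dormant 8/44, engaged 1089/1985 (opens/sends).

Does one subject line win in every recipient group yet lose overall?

Yes

Dormant: the statement-style subject 476/1437 = 33.1%, the question-style subject 8/44 = 18.2% → the statement-style subject
Engaged: the statement-style subject 26/39 = 66.7%, the question-style subject 1089/1985 = 54.9% → the statement-style subject
Overall: the statement-style subject 502/1476 = 34.0%, the question-style subject 1097/2029 = 54.1% → the question-style subject
The statement-style subject wins each recipient group but the question-style subject wins overall — the comparison reverses. The statement-style subject's sends skew toward dormant, which has a lower base rate.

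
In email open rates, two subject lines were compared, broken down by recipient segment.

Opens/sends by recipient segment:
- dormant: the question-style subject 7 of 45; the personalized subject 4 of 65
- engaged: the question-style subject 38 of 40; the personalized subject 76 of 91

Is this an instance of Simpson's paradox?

No

Dormant: the question-style subject 7/45 = 15.6%, the personalized subject 4/65 = 6.2% → the question-style subject
Engaged: the question-style subject 38/40 = 95.0%, the personalized subject 76/91 = 83.5% → the question-style subject
Overall: the question-style subject 45/85 = 52.9%, the personalized subject 80/156 = 51.3% → the question-style subject
The question-style subject wins overall and in every recipient group — no reversal.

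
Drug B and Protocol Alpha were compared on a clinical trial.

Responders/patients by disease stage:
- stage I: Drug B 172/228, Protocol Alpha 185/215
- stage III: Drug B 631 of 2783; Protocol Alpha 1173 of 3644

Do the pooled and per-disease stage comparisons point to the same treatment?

Yes

Stage I: Drug B 172/228 = 75.4%, Protocol Alpha 185/215 = 86.0% → Protocol Alpha
Stage III: Drug B 631/2783 = 22.7%, Protocol Alpha 1173/3644 = 32.2% → Protocol Alpha
Overall: Drug B 803/3011 = 26.7%, Protocol Alpha 1358/3859 = 35.2% → Protocol Alpha
Protocol Alpha wins overall and in every disease group — no reversal.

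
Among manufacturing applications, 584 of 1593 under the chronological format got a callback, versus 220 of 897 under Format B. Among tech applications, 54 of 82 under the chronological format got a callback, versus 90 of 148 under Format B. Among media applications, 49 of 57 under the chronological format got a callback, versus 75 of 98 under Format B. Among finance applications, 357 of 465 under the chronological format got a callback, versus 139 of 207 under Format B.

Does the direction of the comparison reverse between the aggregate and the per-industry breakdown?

Manufacturing: the chronological format 584/1593 = 36.7%, Format B 220/897 = 24.5% → the chronological format
Tech: the chronological format 54/82 = 65.9%, Format B 90/148 = 60.8% → the chronological format
Media: the chronological format 49/57 = 86.0%, Format B 75/98 = 76.5% → the chronological format
Finance: the chronological format 357/465 = 76.8%, Format B 139/207 = 67.1% → the chronological format
Overall: the chronological format 1044/2197 = 47.5%, Format B 524/1350 = 38.8% → the chronological format
The chronological format wins overall and in every industry group — no reversal.

No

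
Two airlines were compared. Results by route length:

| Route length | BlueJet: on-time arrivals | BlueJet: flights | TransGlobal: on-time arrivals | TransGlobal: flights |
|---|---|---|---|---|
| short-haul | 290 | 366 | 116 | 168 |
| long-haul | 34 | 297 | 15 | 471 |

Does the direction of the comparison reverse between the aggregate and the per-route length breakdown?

No

Short-haul: BlueJet 290/366 = 79.2%, TransGlobal 116/168 = 69.0% → BlueJet
Long-haul: BlueJet 34/297 = 11.4%, TransGlobal 15/471 = 3.2% → BlueJet
Overall: BlueJet 324/663 = 48.9%, TransGlobal 131/639 = 20.5% → BlueJet
BlueJet wins overall and in every route group — no reversal.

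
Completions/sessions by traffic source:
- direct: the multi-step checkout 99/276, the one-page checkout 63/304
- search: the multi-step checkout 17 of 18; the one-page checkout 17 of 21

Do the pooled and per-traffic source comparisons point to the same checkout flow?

Direct: the multi-step checkout 99/276 = 35.9%, the one-page checkout 63/304 = 20.7% → the multi-step checkout
Search: the multi-step checkout 17/18 = 94.4%, the one-page checkout 17/21 = 81.0% → the multi-step checkout
Overall: the multi-step checkout 116/294 = 39.5%, the one-page checkout 80/325 = 24.6% → the multi-step checkout
The multi-step checkout wins overall and in every traffic group — no reversal.

Yes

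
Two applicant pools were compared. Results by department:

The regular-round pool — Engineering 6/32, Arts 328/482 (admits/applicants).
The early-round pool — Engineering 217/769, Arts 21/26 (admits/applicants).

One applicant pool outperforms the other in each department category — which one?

Engineering: the regular-round pool 6/32 = 18.8%, the early-round pool 217/769 = 28.2% → the early-round pool
Arts: the regular-round pool 328/482 = 68.0%, the early-round pool 21/26 = 80.8% → the early-round pool
The early-round pool has the higher rate in both groups.

the early-round pool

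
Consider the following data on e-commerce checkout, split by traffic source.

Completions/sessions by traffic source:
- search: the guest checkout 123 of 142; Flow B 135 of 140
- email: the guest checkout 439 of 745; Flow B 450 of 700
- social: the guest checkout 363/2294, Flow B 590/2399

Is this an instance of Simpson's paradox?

No

Search: the guest checkout 123/142 = 86.6%, Flow B 135/140 = 96.4% → Flow B
Email: the guest checkout 439/745 = 58.9%, Flow B 450/700 = 64.3% → Flow B
Social: the guest checkout 363/2294 = 15.8%, Flow B 590/2399 = 24.6% → Flow B
Overall: the guest checkout 925/3181 = 29.1%, Flow B 1175/3239 = 36.3% → Flow B
Flow B wins overall and in every traffic group — no reversal.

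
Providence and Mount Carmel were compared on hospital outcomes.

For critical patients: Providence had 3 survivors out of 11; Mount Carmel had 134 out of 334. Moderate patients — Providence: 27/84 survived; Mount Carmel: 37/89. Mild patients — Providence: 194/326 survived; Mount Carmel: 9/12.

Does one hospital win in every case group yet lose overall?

Critical: Providence 3/11 = 27.3%, Mount Carmel 134/334 = 40.1% → Mount Carmel
Moderate: Providence 27/84 = 32.1%, Mount Carmel 37/89 = 41.6% → Mount Carmel
Mild: Providence 194/326 = 59.5%, Mount Carmel 9/12 = 75.0% → Mount Carmel
Overall: Providence 224/421 = 53.2%, Mount Carmel 180/435 = 41.4% → Providence
Mount Carmel wins each case group but Providence wins overall — the comparison reverses. Mount Carmel's patients skew toward critical, which has a lower base rate.

Yes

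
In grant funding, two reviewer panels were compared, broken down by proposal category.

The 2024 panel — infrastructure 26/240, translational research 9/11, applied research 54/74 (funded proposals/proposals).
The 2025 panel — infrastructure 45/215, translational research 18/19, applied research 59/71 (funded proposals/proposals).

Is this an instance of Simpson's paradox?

No

Infrastructure: the 2024 panel 26/240 = 10.8%, the 2025 panel 45/215 = 20.9% → the 2025 panel
Translational research: the 2024 panel 9/11 = 81.8%, the 2025 panel 18/19 = 94.7% → the 2025 panel
Applied research: the 2024 panel 54/74 = 73.0%, the 2025 panel 59/71 = 83.1% → the 2025 panel
Overall: the 2024 panel 89/325 = 27.4%, the 2025 panel 122/305 = 40.0% → the 2025 panel
The 2025 panel wins overall and in every proposal group — no reversal.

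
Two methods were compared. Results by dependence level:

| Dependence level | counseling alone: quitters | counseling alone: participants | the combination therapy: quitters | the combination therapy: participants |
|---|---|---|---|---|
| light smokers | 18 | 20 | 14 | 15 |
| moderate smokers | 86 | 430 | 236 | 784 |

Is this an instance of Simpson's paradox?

Light smokers: counseling alone 18/20 = 90.0%, the combination therapy 14/15 = 93.3% → the combination therapy
Moderate smokers: counseling alone 86/430 = 20.0%, the combination therapy 236/784 = 30.1% → the combination therapy
Overall: counseling alone 104/450 = 23.1%, the combination therapy 250/799 = 31.3% → the combination therapy
The combination therapy wins overall and in every dependence group — no reversal.

No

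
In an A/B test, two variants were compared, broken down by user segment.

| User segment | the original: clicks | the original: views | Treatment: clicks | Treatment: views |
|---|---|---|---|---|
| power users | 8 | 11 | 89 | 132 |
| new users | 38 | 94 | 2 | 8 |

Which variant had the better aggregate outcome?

Treatment

Power users: the original 8/11 = 72.7%, Treatment 89/132 = 67.4% → the original
New users: the original 38/94 = 40.4%, Treatment 2/8 = 25.0% → the original
Overall: the original 46/105 = 43.8%, Treatment 91/140 = 65.0% → Treatment
(The original wins every user group but Treatment wins overall — the original's views skew toward the low-rate new users group.)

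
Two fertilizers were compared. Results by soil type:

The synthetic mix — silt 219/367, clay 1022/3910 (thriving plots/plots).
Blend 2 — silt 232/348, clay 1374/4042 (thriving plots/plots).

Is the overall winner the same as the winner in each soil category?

Silt: the synthetic mix 219/367 = 59.7%, Blend 2 232/348 = 66.7% → Blend 2
Clay: the synthetic mix 1022/3910 = 26.1%, Blend 2 1374/4042 = 34.0% → Blend 2
Overall: the synthetic mix 1241/4277 = 29.0%, Blend 2 1606/4390 = 36.6% → Blend 2
Blend 2 wins overall and in every soil group — no reversal.

Yes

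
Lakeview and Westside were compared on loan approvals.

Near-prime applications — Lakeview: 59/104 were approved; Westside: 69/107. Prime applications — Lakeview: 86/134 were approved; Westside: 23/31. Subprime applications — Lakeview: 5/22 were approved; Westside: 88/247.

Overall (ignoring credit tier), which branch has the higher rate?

Near-prime: Lakeview 59/104 = 56.7%, Westside 69/107 = 64.5% → Westside
Prime: Lakeview 86/134 = 64.2%, Westside 23/31 = 74.2% → Westside
Subprime: Lakeview 5/22 = 22.7%, Westside 88/247 = 35.6% → Westside
Overall: Lakeview 150/260 = 57.7%, Westside 180/385 = 46.8% → Lakeview
(Westside wins every credit group but Lakeview wins overall — Westside's applications skew toward the low-rate subprime group.)

Lakeview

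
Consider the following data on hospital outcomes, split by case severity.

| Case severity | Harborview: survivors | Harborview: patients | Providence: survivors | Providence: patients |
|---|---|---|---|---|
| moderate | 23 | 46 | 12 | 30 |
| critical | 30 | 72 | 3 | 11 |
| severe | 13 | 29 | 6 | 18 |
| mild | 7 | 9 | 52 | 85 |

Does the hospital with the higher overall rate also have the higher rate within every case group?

No

Moderate: Harborview 23/46 = 50.0%, Providence 12/30 = 40.0% → Harborview
Critical: Harborview 30/72 = 41.7%, Providence 3/11 = 27.3% → Harborview
Severe: Harborview 13/29 = 44.8%, Providence 6/18 = 33.3% → Harborview
Mild: Harborview 7/9 = 77.8%, Providence 52/85 = 61.2% → Harborview
Overall: Harborview 73/156 = 46.8%, Providence 73/144 = 50.7% → Providence
Harborview wins each case group but Providence wins overall — the comparison reverses. Harborview's patients skew toward critical, which has a lower base rate.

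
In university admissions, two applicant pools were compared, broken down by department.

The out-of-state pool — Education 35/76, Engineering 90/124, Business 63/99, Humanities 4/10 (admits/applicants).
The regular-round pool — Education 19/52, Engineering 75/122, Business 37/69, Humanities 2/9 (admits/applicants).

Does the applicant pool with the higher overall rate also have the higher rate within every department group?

Education: the out-of-state pool 35/76 = 46.1%, the regular-round pool 19/52 = 36.5% → the out-of-state pool
Engineering: the out-of-state pool 90/124 = 72.6%, the regular-round pool 75/122 = 61.5% → the out-of-state pool
Business: the out-of-state pool 63/99 = 63.6%, the regular-round pool 37/69 = 53.6% → the out-of-state pool
Humanities: the out-of-state pool 4/10 = 40.0%, the regular-round pool 2/9 = 22.2% → the out-of-state pool
Overall: the out-of-state pool 192/309 = 62.1%, the regular-round pool 133/252 = 52.8% → the out-of-state pool
The out-of-state pool wins overall and in every department group — no reversal.

Yes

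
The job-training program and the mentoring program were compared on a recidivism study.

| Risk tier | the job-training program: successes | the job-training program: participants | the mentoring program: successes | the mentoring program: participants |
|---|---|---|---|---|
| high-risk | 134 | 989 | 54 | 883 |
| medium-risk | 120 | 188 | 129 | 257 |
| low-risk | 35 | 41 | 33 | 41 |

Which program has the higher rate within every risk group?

High-risk: the job-training program 134/989 = 13.5%, the mentoring program 54/883 = 6.1% → the job-training program
Medium-risk: the job-training program 120/188 = 63.8%, the mentoring program 129/257 = 50.2% → the job-training program
Low-risk: the job-training program 35/41 = 85.4%, the mentoring program 33/41 = 80.5% → the job-training program
The job-training program has the higher rate in all 3 groups.

the job-training program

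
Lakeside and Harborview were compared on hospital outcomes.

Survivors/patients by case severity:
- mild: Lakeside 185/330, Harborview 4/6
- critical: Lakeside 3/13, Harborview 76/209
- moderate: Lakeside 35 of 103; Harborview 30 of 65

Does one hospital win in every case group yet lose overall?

Mild: Lakeside 185/330 = 56.1%, Harborview 4/6 = 66.7% → Harborview
Critical: Lakeside 3/13 = 23.1%, Harborview 76/209 = 36.4% → Harborview
Moderate: Lakeside 35/103 = 34.0%, Harborview 30/65 = 46.2% → Harborview
Overall: Lakeside 223/446 = 50.0%, Harborview 110/280 = 39.3% → Lakeside
Harborview wins each case group but Lakeside wins overall — the comparison reverses. Harborview's patients skew toward critical, which has a lower base rate.

Yes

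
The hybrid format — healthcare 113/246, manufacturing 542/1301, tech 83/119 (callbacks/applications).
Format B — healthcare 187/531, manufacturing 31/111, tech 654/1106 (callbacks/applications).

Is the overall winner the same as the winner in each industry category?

No

Healthcare: the hybrid format 113/246 = 45.9%, Format B 187/531 = 35.2% → the hybrid format
Manufacturing: the hybrid format 542/1301 = 41.7%, Format B 31/111 = 27.9% → the hybrid format
Tech: the hybrid format 83/119 = 69.7%, Format B 654/1106 = 59.1% → the hybrid format
Overall: the hybrid format 738/1666 = 44.3%, Format B 872/1748 = 49.9% → Format B
The hybrid format wins each industry group but Format B wins overall — the comparison reverses. The hybrid format's applications skew toward manufacturing, which has a lower base rate.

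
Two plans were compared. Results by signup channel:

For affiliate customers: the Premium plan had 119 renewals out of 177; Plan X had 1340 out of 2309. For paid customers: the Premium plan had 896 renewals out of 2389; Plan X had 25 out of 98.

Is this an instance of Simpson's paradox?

Yes

Affiliate: the Premium plan 119/177 = 67.2%, Plan X 1340/2309 = 58.0% → the Premium plan
Paid: the Premium plan 896/2389 = 37.5%, Plan X 25/98 = 25.5% → the Premium plan
Overall: the Premium plan 1015/2566 = 39.6%, Plan X 1365/2407 = 56.7% → Plan X
The Premium plan wins each signup group but Plan X wins overall — the comparison reverses. The Premium plan's customers skew toward paid, which has a lower base rate.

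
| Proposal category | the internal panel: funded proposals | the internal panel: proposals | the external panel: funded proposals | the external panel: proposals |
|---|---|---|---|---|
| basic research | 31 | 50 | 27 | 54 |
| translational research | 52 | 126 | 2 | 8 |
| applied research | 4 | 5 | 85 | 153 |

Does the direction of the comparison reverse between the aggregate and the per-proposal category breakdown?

Basic research: the internal panel 31/50 = 62.0%, the external panel 27/54 = 50.0% → the internal panel
Translational research: the internal panel 52/126 = 41.3%, the external panel 2/8 = 25.0% → the internal panel
Applied research: the internal panel 4/5 = 80.0%, the external panel 85/153 = 55.6% → the internal panel
Overall: the internal panel 87/181 = 48.1%, the external panel 114/215 = 53.0% → the external panel
The internal panel wins each proposal group but the external panel wins overall — the comparison reverses. The internal panel's proposals skew toward translational research, which has a lower base rate.

Yes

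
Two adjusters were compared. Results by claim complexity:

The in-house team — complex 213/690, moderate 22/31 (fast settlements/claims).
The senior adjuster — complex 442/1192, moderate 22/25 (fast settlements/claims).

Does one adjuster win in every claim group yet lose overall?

No

Complex: the in-house team 213/690 = 30.9%, the senior adjuster 442/1192 = 37.1% → the senior adjuster
Moderate: the in-house team 22/31 = 71.0%, the senior adjuster 22/25 = 88.0% → the senior adjuster
Overall: the in-house team 235/721 = 32.6%, the senior adjuster 464/1217 = 38.1% → the senior adjuster
The senior adjuster wins overall and in every claim group — no reversal.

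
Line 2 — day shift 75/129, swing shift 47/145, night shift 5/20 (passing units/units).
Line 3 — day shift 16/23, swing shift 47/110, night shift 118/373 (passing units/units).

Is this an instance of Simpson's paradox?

Yes

Day shift: Line 2 75/129 = 58.1%, Line 3 16/23 = 69.6% → Line 3
Swing shift: Line 2 47/145 = 32.4%, Line 3 47/110 = 42.7% → Line 3
Night shift: Line 2 5/20 = 25.0%, Line 3 118/373 = 31.6% → Line 3
Overall: Line 2 127/294 = 43.2%, Line 3 181/506 = 35.8% → Line 2
Line 3 wins each shift group but Line 2 wins overall — the comparison reverses. Line 3's units skew toward night shift, which has a lower base rate.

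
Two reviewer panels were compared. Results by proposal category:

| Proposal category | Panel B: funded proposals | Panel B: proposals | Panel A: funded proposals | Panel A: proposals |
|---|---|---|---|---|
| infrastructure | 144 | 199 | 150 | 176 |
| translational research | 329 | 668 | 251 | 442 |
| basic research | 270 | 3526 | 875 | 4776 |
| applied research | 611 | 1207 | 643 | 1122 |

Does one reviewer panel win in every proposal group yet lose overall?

Infrastructure: Panel B 144/199 = 72.4%, Panel A 150/176 = 85.2% → Panel A
Translational research: Panel B 329/668 = 49.3%, Panel A 251/442 = 56.8% → Panel A
Basic research: Panel B 270/3526 = 7.7%, Panel A 875/4776 = 18.3% → Panel A
Applied research: Panel B 611/1207 = 50.6%, Panel A 643/1122 = 57.3% → Panel A
Overall: Panel B 1354/5600 = 24.2%, Panel A 1919/6516 = 29.5% → Panel A
Panel A wins overall and in every proposal group — no reversal.

No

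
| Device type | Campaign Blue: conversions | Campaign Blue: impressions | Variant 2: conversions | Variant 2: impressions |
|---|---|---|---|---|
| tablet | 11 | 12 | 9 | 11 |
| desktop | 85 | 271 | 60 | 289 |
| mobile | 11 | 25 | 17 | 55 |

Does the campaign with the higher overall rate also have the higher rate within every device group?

Tablet: Campaign Blue 11/12 = 91.7%, Variant 2 9/11 = 81.8% → Campaign Blue
Desktop: Campaign Blue 85/271 = 31.4%, Variant 2 60/289 = 20.8% → Campaign Blue
Mobile: Campaign Blue 11/25 = 44.0%, Variant 2 17/55 = 30.9% → Campaign Blue
Overall: Campaign Blue 107/308 = 34.7%, Variant 2 86/355 = 24.2% → Campaign Blue
Campaign Blue wins overall and in every device group — no reversal.

Yes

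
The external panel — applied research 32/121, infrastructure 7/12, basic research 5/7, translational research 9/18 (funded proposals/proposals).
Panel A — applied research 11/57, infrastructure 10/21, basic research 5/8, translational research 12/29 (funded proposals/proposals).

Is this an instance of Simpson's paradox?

No

Applied research: the external panel 32/121 = 26.4%, Panel A 11/57 = 19.3% → the external panel
Infrastructure: the external panel 7/12 = 58.3%, Panel A 10/21 = 47.6% → the external panel
Basic research: the external panel 5/7 = 71.4%, Panel A 5/8 = 62.5% → the external panel
Translational research: the external panel 9/18 = 50.0%, Panel A 12/29 = 41.4% → the external panel
Overall: the external panel 53/158 = 33.5%, Panel A 38/115 = 33.0% → the external panel
The external panel wins overall and in every proposal group — no reversal.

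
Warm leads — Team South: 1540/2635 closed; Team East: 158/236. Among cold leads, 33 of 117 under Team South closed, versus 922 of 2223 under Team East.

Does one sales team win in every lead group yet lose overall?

Warm: Team South 1540/2635 = 58.4%, Team East 158/236 = 66.9% → Team East
Cold: Team South 33/117 = 28.2%, Team East 922/2223 = 41.5% → Team East
Overall: Team South 1573/2752 = 57.2%, Team East 1080/2459 = 43.9% → Team South
Team East wins each lead group but Team South wins overall — the comparison reverses. Team East's leads skew toward cold, which has a lower base rate.

Yes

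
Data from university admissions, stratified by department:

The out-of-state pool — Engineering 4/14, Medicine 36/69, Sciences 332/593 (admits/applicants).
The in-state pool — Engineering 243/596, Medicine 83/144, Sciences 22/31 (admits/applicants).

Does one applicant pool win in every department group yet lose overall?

Yes

Engineering: the out-of-state pool 4/14 = 28.6%, the in-state pool 243/596 = 40.8% → the in-state pool
Medicine: the out-of-state pool 36/69 = 52.2%, the in-state pool 83/144 = 57.6% → the in-state pool
Sciences: the out-of-state pool 332/593 = 56.0%, the in-state pool 22/31 = 71.0% → the in-state pool
Overall: the out-of-state pool 372/676 = 55.0%, the in-state pool 348/771 = 45.1% → the out-of-state pool
The in-state pool wins each department group but the out-of-state pool wins overall — the comparison reverses. The in-state pool's applicants skew toward Engineering, which has a lower base rate.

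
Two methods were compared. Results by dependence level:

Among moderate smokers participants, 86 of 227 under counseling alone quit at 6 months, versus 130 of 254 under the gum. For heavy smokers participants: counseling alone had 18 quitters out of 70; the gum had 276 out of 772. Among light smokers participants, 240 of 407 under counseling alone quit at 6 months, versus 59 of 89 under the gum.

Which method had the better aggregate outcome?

counseling alone

Moderate smokers: counseling alone 86/227 = 37.9%, the gum 130/254 = 51.2% → the gum
Heavy smokers: counseling alone 18/70 = 25.7%, the gum 276/772 = 35.8% → the gum
Light smokers: counseling alone 240/407 = 59.0%, the gum 59/89 = 66.3% → the gum
Overall: counseling alone 344/704 = 48.9%, the gum 465/1115 = 41.7% → counseling alone
(The gum wins every dependence group but counseling alone wins overall — the gum's participants skew toward the low-rate heavy smokers group.)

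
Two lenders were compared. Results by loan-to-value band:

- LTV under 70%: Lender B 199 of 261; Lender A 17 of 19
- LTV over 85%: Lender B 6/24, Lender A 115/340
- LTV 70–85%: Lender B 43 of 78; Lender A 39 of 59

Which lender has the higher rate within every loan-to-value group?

LTV under 70%: Lender B 199/261 = 76.2%, Lender A 17/19 = 89.5% → Lender A
LTV over 85%: Lender B 6/24 = 25.0%, Lender A 115/340 = 33.8% → Lender A
LTV 70–85%: Lender B 43/78 = 55.1%, Lender A 39/59 = 66.1% → Lender A
Lender A has the higher rate in all 3 groups.

Lender A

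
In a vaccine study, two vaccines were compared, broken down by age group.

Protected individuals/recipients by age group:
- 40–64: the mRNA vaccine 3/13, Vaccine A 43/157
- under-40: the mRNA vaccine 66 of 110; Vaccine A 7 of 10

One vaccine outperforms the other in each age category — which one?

40–64: the mRNA vaccine 3/13 = 23.1%, Vaccine A 43/157 = 27.4% → Vaccine A
Under-40: the mRNA vaccine 66/110 = 60.0%, Vaccine A 7/10 = 70.0% → Vaccine A
Vaccine A has the higher rate in both groups.

Vaccine A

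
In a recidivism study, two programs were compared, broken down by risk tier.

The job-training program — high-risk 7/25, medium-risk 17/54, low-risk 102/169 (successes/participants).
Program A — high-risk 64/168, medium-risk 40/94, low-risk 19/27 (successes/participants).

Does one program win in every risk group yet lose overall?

High-risk: the job-training program 7/25 = 28.0%, Program A 64/168 = 38.1% → Program A
Medium-risk: the job-training program 17/54 = 31.5%, Program A 40/94 = 42.6% → Program A
Low-risk: the job-training program 102/169 = 60.4%, Program A 19/27 = 70.4% → Program A
Overall: the job-training program 126/248 = 50.8%, Program A 123/289 = 42.6% → the job-training program
Program A wins each risk group but the job-training program wins overall — the comparison reverses. Program A's participants skew toward high-risk, which has a lower base rate.

Yes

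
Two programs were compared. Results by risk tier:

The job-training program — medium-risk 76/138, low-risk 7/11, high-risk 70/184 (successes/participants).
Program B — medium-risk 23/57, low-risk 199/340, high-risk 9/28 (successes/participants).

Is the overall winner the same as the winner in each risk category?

Medium-risk: the job-training program 76/138 = 55.1%, Program B 23/57 = 40.4% → the job-training program
Low-risk: the job-training program 7/11 = 63.6%, Program B 199/340 = 58.5% → the job-training program
High-risk: the job-training program 70/184 = 38.0%, Program B 9/28 = 32.1% → the job-training program
Overall: the job-training program 153/333 = 45.9%, Program B 231/425 = 54.4% → Program B
The job-training program wins each risk group but Program B wins overall — the comparison reverses. The job-training program's participants skew toward high-risk, which has a lower base rate.

No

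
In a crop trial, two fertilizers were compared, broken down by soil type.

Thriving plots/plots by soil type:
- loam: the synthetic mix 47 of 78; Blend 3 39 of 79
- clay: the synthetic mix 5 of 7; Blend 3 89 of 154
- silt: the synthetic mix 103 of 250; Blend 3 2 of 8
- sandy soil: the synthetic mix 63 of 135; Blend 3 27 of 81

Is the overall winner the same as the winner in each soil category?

Loam: the synthetic mix 47/78 = 60.3%, Blend 3 39/79 = 49.4% → the synthetic mix
Clay: the synthetic mix 5/7 = 71.4%, Blend 3 89/154 = 57.8% → the synthetic mix
Silt: the synthetic mix 103/250 = 41.2%, Blend 3 2/8 = 25.0% → the synthetic mix
Sandy soil: the synthetic mix 63/135 = 46.7%, Blend 3 27/81 = 33.3% → the synthetic mix
Overall: the synthetic mix 218/470 = 46.4%, Blend 3 157/322 = 48.8% → Blend 3
The synthetic mix wins each soil group but Blend 3 wins overall — the comparison reverses. The synthetic mix's plots skew toward silt, which has a lower base rate.

No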